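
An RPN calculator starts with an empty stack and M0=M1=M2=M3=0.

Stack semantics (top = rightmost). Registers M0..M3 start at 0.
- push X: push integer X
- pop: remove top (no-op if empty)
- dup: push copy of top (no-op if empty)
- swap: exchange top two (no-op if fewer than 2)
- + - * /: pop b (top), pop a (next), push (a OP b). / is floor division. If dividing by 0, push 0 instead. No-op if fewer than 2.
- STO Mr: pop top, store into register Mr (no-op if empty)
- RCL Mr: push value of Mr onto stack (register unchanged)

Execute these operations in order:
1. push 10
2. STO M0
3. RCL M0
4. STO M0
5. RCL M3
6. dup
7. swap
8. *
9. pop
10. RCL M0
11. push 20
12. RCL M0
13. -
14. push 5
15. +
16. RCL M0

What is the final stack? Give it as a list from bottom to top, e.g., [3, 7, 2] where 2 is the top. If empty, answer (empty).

After op 1 (push 10): stack=[10] mem=[0,0,0,0]
After op 2 (STO M0): stack=[empty] mem=[10,0,0,0]
After op 3 (RCL M0): stack=[10] mem=[10,0,0,0]
After op 4 (STO M0): stack=[empty] mem=[10,0,0,0]
After op 5 (RCL M3): stack=[0] mem=[10,0,0,0]
After op 6 (dup): stack=[0,0] mem=[10,0,0,0]
After op 7 (swap): stack=[0,0] mem=[10,0,0,0]
After op 8 (*): stack=[0] mem=[10,0,0,0]
After op 9 (pop): stack=[empty] mem=[10,0,0,0]
After op 10 (RCL M0): stack=[10] mem=[10,0,0,0]
After op 11 (push 20): stack=[10,20] mem=[10,0,0,0]
After op 12 (RCL M0): stack=[10,20,10] mem=[10,0,0,0]
After op 13 (-): stack=[10,10] mem=[10,0,0,0]
After op 14 (push 5): stack=[10,10,5] mem=[10,0,0,0]
After op 15 (+): stack=[10,15] mem=[10,0,0,0]
After op 16 (RCL M0): stack=[10,15,10] mem=[10,0,0,0]

Answer: [10, 15, 10]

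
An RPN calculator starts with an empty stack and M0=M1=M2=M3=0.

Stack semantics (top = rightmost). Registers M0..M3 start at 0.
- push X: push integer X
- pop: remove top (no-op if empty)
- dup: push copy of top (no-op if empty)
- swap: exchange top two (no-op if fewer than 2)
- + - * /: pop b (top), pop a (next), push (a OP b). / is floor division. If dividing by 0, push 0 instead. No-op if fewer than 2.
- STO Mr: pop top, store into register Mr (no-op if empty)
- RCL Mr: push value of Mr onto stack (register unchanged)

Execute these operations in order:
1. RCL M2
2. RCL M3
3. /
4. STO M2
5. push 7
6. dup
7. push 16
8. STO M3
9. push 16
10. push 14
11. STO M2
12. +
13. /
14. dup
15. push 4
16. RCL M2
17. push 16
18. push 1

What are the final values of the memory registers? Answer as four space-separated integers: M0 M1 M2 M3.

After op 1 (RCL M2): stack=[0] mem=[0,0,0,0]
After op 2 (RCL M3): stack=[0,0] mem=[0,0,0,0]
After op 3 (/): stack=[0] mem=[0,0,0,0]
After op 4 (STO M2): stack=[empty] mem=[0,0,0,0]
After op 5 (push 7): stack=[7] mem=[0,0,0,0]
After op 6 (dup): stack=[7,7] mem=[0,0,0,0]
After op 7 (push 16): stack=[7,7,16] mem=[0,0,0,0]
After op 8 (STO M3): stack=[7,7] mem=[0,0,0,16]
After op 9 (push 16): stack=[7,7,16] mem=[0,0,0,16]
After op 10 (push 14): stack=[7,7,16,14] mem=[0,0,0,16]
After op 11 (STO M2): stack=[7,7,16] mem=[0,0,14,16]
After op 12 (+): stack=[7,23] mem=[0,0,14,16]
After op 13 (/): stack=[0] mem=[0,0,14,16]
After op 14 (dup): stack=[0,0] mem=[0,0,14,16]
After op 15 (push 4): stack=[0,0,4] mem=[0,0,14,16]
After op 16 (RCL M2): stack=[0,0,4,14] mem=[0,0,14,16]
After op 17 (push 16): stack=[0,0,4,14,16] mem=[0,0,14,16]
After op 18 (push 1): stack=[0,0,4,14,16,1] mem=[0,0,14,16]

Answer: 0 0 14 16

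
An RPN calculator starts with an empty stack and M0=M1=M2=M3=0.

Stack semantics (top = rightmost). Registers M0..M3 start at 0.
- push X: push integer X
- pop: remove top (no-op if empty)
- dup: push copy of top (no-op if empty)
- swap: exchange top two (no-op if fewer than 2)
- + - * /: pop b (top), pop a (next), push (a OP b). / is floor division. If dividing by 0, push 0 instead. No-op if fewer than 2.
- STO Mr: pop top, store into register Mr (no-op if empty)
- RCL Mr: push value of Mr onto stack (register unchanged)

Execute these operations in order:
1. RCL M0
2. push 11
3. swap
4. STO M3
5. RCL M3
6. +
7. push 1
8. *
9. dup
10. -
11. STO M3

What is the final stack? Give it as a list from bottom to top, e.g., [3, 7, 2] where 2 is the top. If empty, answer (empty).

After op 1 (RCL M0): stack=[0] mem=[0,0,0,0]
After op 2 (push 11): stack=[0,11] mem=[0,0,0,0]
After op 3 (swap): stack=[11,0] mem=[0,0,0,0]
After op 4 (STO M3): stack=[11] mem=[0,0,0,0]
After op 5 (RCL M3): stack=[11,0] mem=[0,0,0,0]
After op 6 (+): stack=[11] mem=[0,0,0,0]
After op 7 (push 1): stack=[11,1] mem=[0,0,0,0]
After op 8 (*): stack=[11] mem=[0,0,0,0]
After op 9 (dup): stack=[11,11] mem=[0,0,0,0]
After op 10 (-): stack=[0] mem=[0,0,0,0]
After op 11 (STO M3): stack=[empty] mem=[0,0,0,0]

Answer: (empty)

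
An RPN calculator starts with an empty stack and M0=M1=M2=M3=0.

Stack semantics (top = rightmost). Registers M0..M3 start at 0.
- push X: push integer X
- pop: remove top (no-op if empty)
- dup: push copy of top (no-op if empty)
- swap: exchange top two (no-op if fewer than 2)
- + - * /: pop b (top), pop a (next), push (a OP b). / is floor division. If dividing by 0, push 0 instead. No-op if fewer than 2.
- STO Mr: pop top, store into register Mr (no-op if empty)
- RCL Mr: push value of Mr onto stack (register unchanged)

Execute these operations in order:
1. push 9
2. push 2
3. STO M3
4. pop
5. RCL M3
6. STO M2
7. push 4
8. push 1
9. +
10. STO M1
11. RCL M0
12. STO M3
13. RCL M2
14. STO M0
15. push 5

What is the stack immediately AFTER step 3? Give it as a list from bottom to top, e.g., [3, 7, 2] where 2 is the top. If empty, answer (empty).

After op 1 (push 9): stack=[9] mem=[0,0,0,0]
After op 2 (push 2): stack=[9,2] mem=[0,0,0,0]
After op 3 (STO M3): stack=[9] mem=[0,0,0,2]

[9]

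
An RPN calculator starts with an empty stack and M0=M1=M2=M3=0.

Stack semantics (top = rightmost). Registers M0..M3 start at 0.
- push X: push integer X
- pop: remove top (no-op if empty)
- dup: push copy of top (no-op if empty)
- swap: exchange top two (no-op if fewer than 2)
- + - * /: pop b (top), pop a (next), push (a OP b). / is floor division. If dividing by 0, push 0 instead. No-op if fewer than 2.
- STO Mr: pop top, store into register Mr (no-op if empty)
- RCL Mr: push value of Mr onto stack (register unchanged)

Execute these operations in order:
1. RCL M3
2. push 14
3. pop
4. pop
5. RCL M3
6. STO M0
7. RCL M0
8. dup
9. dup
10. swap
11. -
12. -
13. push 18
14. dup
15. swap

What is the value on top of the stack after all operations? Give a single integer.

After op 1 (RCL M3): stack=[0] mem=[0,0,0,0]
After op 2 (push 14): stack=[0,14] mem=[0,0,0,0]
After op 3 (pop): stack=[0] mem=[0,0,0,0]
After op 4 (pop): stack=[empty] mem=[0,0,0,0]
After op 5 (RCL M3): stack=[0] mem=[0,0,0,0]
After op 6 (STO M0): stack=[empty] mem=[0,0,0,0]
After op 7 (RCL M0): stack=[0] mem=[0,0,0,0]
After op 8 (dup): stack=[0,0] mem=[0,0,0,0]
After op 9 (dup): stack=[0,0,0] mem=[0,0,0,0]
After op 10 (swap): stack=[0,0,0] mem=[0,0,0,0]
After op 11 (-): stack=[0,0] mem=[0,0,0,0]
After op 12 (-): stack=[0] mem=[0,0,0,0]
After op 13 (push 18): stack=[0,18] mem=[0,0,0,0]
After op 14 (dup): stack=[0,18,18] mem=[0,0,0,0]
After op 15 (swap): stack=[0,18,18] mem=[0,0,0,0]

Answer: 18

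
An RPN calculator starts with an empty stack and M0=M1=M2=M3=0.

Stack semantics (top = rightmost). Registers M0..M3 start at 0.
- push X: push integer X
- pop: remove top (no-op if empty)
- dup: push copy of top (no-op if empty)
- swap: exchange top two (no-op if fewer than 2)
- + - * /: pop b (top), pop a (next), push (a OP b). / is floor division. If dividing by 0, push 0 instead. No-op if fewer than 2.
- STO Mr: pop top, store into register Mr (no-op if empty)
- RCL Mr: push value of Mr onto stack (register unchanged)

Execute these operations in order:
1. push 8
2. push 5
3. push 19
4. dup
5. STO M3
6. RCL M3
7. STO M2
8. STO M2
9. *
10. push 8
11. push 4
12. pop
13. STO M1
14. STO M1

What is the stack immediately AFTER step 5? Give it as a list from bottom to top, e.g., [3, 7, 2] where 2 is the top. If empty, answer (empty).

After op 1 (push 8): stack=[8] mem=[0,0,0,0]
After op 2 (push 5): stack=[8,5] mem=[0,0,0,0]
After op 3 (push 19): stack=[8,5,19] mem=[0,0,0,0]
After op 4 (dup): stack=[8,5,19,19] mem=[0,0,0,0]
After op 5 (STO M3): stack=[8,5,19] mem=[0,0,0,19]

[8, 5, 19]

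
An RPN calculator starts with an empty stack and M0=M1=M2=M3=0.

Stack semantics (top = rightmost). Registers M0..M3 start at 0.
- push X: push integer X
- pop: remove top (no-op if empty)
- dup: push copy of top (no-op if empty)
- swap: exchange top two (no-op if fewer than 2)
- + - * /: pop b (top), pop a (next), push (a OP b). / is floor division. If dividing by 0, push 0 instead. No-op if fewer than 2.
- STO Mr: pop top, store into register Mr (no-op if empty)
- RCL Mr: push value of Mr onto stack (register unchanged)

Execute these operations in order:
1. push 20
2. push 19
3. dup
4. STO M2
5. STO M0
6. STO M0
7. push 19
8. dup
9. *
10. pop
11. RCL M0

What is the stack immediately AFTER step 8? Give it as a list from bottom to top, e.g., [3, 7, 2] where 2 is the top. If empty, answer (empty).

After op 1 (push 20): stack=[20] mem=[0,0,0,0]
After op 2 (push 19): stack=[20,19] mem=[0,0,0,0]
After op 3 (dup): stack=[20,19,19] mem=[0,0,0,0]
After op 4 (STO M2): stack=[20,19] mem=[0,0,19,0]
After op 5 (STO M0): stack=[20] mem=[19,0,19,0]
After op 6 (STO M0): stack=[empty] mem=[20,0,19,0]
After op 7 (push 19): stack=[19] mem=[20,0,19,0]
After op 8 (dup): stack=[19,19] mem=[20,0,19,0]

[19, 19]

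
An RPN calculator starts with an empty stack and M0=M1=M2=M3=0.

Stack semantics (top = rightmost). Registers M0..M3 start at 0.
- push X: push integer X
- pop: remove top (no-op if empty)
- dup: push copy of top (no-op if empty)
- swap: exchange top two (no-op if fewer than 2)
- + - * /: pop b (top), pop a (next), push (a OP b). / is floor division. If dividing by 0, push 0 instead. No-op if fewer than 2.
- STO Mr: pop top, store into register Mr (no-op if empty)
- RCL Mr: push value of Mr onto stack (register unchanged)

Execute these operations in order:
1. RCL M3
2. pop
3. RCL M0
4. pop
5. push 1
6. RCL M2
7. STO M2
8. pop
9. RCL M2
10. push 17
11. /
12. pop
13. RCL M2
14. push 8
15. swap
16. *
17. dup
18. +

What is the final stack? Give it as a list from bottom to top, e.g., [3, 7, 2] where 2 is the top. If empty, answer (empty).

After op 1 (RCL M3): stack=[0] mem=[0,0,0,0]
After op 2 (pop): stack=[empty] mem=[0,0,0,0]
After op 3 (RCL M0): stack=[0] mem=[0,0,0,0]
After op 4 (pop): stack=[empty] mem=[0,0,0,0]
After op 5 (push 1): stack=[1] mem=[0,0,0,0]
After op 6 (RCL M2): stack=[1,0] mem=[0,0,0,0]
After op 7 (STO M2): stack=[1] mem=[0,0,0,0]
After op 8 (pop): stack=[empty] mem=[0,0,0,0]
After op 9 (RCL M2): stack=[0] mem=[0,0,0,0]
After op 10 (push 17): stack=[0,17] mem=[0,0,0,0]
After op 11 (/): stack=[0] mem=[0,0,0,0]
After op 12 (pop): stack=[empty] mem=[0,0,0,0]
After op 13 (RCL M2): stack=[0] mem=[0,0,0,0]
After op 14 (push 8): stack=[0,8] mem=[0,0,0,0]
After op 15 (swap): stack=[8,0] mem=[0,0,0,0]
After op 16 (*): stack=[0] mem=[0,0,0,0]
After op 17 (dup): stack=[0,0] mem=[0,0,0,0]
After op 18 (+): stack=[0] mem=[0,0,0,0]

Answer: [0]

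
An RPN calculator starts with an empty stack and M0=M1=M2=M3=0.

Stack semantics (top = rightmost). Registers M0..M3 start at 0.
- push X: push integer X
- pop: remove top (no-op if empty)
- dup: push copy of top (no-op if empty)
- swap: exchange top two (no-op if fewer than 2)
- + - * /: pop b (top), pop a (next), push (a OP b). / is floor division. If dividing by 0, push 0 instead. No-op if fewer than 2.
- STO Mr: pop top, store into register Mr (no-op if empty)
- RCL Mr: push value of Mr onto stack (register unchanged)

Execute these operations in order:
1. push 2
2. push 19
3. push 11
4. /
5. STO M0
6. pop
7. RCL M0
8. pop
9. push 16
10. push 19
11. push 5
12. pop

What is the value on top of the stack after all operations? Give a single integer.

After op 1 (push 2): stack=[2] mem=[0,0,0,0]
After op 2 (push 19): stack=[2,19] mem=[0,0,0,0]
After op 3 (push 11): stack=[2,19,11] mem=[0,0,0,0]
After op 4 (/): stack=[2,1] mem=[0,0,0,0]
After op 5 (STO M0): stack=[2] mem=[1,0,0,0]
After op 6 (pop): stack=[empty] mem=[1,0,0,0]
After op 7 (RCL M0): stack=[1] mem=[1,0,0,0]
After op 8 (pop): stack=[empty] mem=[1,0,0,0]
After op 9 (push 16): stack=[16] mem=[1,0,0,0]
After op 10 (push 19): stack=[16,19] mem=[1,0,0,0]
After op 11 (push 5): stack=[16,19,5] mem=[1,0,0,0]
After op 12 (pop): stack=[16,19] mem=[1,0,0,0]

Answer: 19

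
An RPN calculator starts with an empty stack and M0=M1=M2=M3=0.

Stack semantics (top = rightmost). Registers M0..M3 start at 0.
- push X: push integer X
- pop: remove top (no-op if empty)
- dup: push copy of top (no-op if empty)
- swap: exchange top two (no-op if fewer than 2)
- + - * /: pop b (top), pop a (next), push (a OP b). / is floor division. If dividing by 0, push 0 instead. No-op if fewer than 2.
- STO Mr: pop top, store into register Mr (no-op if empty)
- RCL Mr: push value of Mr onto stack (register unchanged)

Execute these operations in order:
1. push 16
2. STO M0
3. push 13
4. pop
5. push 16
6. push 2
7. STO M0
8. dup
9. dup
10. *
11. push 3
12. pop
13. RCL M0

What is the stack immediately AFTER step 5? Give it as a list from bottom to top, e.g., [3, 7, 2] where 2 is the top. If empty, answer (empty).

After op 1 (push 16): stack=[16] mem=[0,0,0,0]
After op 2 (STO M0): stack=[empty] mem=[16,0,0,0]
After op 3 (push 13): stack=[13] mem=[16,0,0,0]
After op 4 (pop): stack=[empty] mem=[16,0,0,0]
After op 5 (push 16): stack=[16] mem=[16,0,0,0]

[16]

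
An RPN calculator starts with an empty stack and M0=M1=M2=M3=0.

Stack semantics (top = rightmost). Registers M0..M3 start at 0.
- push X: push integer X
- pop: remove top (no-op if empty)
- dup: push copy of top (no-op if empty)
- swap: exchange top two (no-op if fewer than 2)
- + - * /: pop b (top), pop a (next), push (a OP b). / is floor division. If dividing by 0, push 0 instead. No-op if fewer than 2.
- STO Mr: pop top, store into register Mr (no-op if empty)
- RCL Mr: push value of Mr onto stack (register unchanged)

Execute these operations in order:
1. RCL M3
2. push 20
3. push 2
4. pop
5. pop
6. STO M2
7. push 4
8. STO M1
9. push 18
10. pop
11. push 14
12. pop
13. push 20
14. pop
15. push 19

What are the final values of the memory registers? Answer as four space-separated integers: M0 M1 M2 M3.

After op 1 (RCL M3): stack=[0] mem=[0,0,0,0]
After op 2 (push 20): stack=[0,20] mem=[0,0,0,0]
After op 3 (push 2): stack=[0,20,2] mem=[0,0,0,0]
After op 4 (pop): stack=[0,20] mem=[0,0,0,0]
After op 5 (pop): stack=[0] mem=[0,0,0,0]
After op 6 (STO M2): stack=[empty] mem=[0,0,0,0]
After op 7 (push 4): stack=[4] mem=[0,0,0,0]
After op 8 (STO M1): stack=[empty] mem=[0,4,0,0]
After op 9 (push 18): stack=[18] mem=[0,4,0,0]
After op 10 (pop): stack=[empty] mem=[0,4,0,0]
After op 11 (push 14): stack=[14] mem=[0,4,0,0]
After op 12 (pop): stack=[empty] mem=[0,4,0,0]
After op 13 (push 20): stack=[20] mem=[0,4,0,0]
After op 14 (pop): stack=[empty] mem=[0,4,0,0]
After op 15 (push 19): stack=[19] mem=[0,4,0,0]

Answer: 0 4 0 0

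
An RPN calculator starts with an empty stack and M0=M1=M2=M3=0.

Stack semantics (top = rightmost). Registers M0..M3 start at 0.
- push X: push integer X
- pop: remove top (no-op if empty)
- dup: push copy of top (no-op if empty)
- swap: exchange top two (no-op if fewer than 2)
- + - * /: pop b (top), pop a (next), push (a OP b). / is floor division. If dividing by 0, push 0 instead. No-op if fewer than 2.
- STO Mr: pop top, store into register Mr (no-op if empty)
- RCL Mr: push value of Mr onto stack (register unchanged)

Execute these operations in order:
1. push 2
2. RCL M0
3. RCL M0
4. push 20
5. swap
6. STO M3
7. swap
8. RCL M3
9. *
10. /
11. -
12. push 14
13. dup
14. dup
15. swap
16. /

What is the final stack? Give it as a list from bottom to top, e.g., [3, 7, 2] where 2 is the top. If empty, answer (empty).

After op 1 (push 2): stack=[2] mem=[0,0,0,0]
After op 2 (RCL M0): stack=[2,0] mem=[0,0,0,0]
After op 3 (RCL M0): stack=[2,0,0] mem=[0,0,0,0]
After op 4 (push 20): stack=[2,0,0,20] mem=[0,0,0,0]
After op 5 (swap): stack=[2,0,20,0] mem=[0,0,0,0]
After op 6 (STO M3): stack=[2,0,20] mem=[0,0,0,0]
After op 7 (swap): stack=[2,20,0] mem=[0,0,0,0]
After op 8 (RCL M3): stack=[2,20,0,0] mem=[0,0,0,0]
After op 9 (*): stack=[2,20,0] mem=[0,0,0,0]
After op 10 (/): stack=[2,0] mem=[0,0,0,0]
After op 11 (-): stack=[2] mem=[0,0,0,0]
After op 12 (push 14): stack=[2,14] mem=[0,0,0,0]
After op 13 (dup): stack=[2,14,14] mem=[0,0,0,0]
After op 14 (dup): stack=[2,14,14,14] mem=[0,0,0,0]
After op 15 (swap): stack=[2,14,14,14] mem=[0,0,0,0]
After op 16 (/): stack=[2,14,1] mem=[0,0,0,0]

Answer: [2, 14, 1]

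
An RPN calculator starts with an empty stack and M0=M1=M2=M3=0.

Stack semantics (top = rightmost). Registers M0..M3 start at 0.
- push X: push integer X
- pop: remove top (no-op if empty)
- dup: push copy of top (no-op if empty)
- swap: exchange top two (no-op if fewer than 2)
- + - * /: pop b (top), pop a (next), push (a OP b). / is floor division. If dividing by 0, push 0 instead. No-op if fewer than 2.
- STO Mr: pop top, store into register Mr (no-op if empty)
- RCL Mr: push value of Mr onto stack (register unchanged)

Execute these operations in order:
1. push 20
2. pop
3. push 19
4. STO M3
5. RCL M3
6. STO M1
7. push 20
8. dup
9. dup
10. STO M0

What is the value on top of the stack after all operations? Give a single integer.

After op 1 (push 20): stack=[20] mem=[0,0,0,0]
After op 2 (pop): stack=[empty] mem=[0,0,0,0]
After op 3 (push 19): stack=[19] mem=[0,0,0,0]
After op 4 (STO M3): stack=[empty] mem=[0,0,0,19]
After op 5 (RCL M3): stack=[19] mem=[0,0,0,19]
After op 6 (STO M1): stack=[empty] mem=[0,19,0,19]
After op 7 (push 20): stack=[20] mem=[0,19,0,19]
After op 8 (dup): stack=[20,20] mem=[0,19,0,19]
After op 9 (dup): stack=[20,20,20] mem=[0,19,0,19]
After op 10 (STO M0): stack=[20,20] mem=[20,19,0,19]

Answer: 20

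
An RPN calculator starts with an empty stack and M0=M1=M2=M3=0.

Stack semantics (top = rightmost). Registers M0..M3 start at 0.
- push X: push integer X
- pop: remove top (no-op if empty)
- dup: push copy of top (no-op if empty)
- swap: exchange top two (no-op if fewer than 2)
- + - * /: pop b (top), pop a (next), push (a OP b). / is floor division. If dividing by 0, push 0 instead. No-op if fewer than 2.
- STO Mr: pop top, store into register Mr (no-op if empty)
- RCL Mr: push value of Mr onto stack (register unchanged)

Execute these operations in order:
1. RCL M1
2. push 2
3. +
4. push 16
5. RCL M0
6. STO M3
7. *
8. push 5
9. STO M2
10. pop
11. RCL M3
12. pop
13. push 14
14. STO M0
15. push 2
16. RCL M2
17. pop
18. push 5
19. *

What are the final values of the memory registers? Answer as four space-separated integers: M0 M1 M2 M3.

After op 1 (RCL M1): stack=[0] mem=[0,0,0,0]
After op 2 (push 2): stack=[0,2] mem=[0,0,0,0]
After op 3 (+): stack=[2] mem=[0,0,0,0]
After op 4 (push 16): stack=[2,16] mem=[0,0,0,0]
After op 5 (RCL M0): stack=[2,16,0] mem=[0,0,0,0]
After op 6 (STO M3): stack=[2,16] mem=[0,0,0,0]
After op 7 (*): stack=[32] mem=[0,0,0,0]
After op 8 (push 5): stack=[32,5] mem=[0,0,0,0]
After op 9 (STO M2): stack=[32] mem=[0,0,5,0]
After op 10 (pop): stack=[empty] mem=[0,0,5,0]
After op 11 (RCL M3): stack=[0] mem=[0,0,5,0]
After op 12 (pop): stack=[empty] mem=[0,0,5,0]
After op 13 (push 14): stack=[14] mem=[0,0,5,0]
After op 14 (STO M0): stack=[empty] mem=[14,0,5,0]
After op 15 (push 2): stack=[2] mem=[14,0,5,0]
After op 16 (RCL M2): stack=[2,5] mem=[14,0,5,0]
After op 17 (pop): stack=[2] mem=[14,0,5,0]
After op 18 (push 5): stack=[2,5] mem=[14,0,5,0]
After op 19 (*): stack=[10] mem=[14,0,5,0]

Answer: 14 0 5 0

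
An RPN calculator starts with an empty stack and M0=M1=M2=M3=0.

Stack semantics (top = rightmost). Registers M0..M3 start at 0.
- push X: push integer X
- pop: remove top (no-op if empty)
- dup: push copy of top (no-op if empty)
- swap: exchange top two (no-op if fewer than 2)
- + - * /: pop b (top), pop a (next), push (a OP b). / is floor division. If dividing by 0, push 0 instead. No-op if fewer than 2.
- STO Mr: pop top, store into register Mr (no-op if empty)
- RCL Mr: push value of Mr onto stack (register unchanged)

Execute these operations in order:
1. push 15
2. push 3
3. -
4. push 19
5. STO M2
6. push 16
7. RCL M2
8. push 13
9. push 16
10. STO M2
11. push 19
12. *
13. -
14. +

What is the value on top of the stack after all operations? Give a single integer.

Answer: -212

Derivation:
After op 1 (push 15): stack=[15] mem=[0,0,0,0]
After op 2 (push 3): stack=[15,3] mem=[0,0,0,0]
After op 3 (-): stack=[12] mem=[0,0,0,0]
After op 4 (push 19): stack=[12,19] mem=[0,0,0,0]
After op 5 (STO M2): stack=[12] mem=[0,0,19,0]
After op 6 (push 16): stack=[12,16] mem=[0,0,19,0]
After op 7 (RCL M2): stack=[12,16,19] mem=[0,0,19,0]
After op 8 (push 13): stack=[12,16,19,13] mem=[0,0,19,0]
After op 9 (push 16): stack=[12,16,19,13,16] mem=[0,0,19,0]
After op 10 (STO M2): stack=[12,16,19,13] mem=[0,0,16,0]
After op 11 (push 19): stack=[12,16,19,13,19] mem=[0,0,16,0]
After op 12 (*): stack=[12,16,19,247] mem=[0,0,16,0]
After op 13 (-): stack=[12,16,-228] mem=[0,0,16,0]
After op 14 (+): stack=[12,-212] mem=[0,0,16,0]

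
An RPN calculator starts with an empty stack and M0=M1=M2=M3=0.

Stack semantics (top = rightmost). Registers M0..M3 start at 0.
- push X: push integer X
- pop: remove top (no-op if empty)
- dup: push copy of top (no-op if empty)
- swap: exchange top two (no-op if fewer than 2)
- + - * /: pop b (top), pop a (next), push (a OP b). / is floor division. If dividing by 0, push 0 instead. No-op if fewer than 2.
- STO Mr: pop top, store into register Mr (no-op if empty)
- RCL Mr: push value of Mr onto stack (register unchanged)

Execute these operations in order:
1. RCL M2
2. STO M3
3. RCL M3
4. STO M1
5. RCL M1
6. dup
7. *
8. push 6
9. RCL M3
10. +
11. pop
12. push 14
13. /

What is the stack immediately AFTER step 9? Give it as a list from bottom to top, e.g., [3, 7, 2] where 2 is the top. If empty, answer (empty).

After op 1 (RCL M2): stack=[0] mem=[0,0,0,0]
After op 2 (STO M3): stack=[empty] mem=[0,0,0,0]
After op 3 (RCL M3): stack=[0] mem=[0,0,0,0]
After op 4 (STO M1): stack=[empty] mem=[0,0,0,0]
After op 5 (RCL M1): stack=[0] mem=[0,0,0,0]
After op 6 (dup): stack=[0,0] mem=[0,0,0,0]
After op 7 (*): stack=[0] mem=[0,0,0,0]
After op 8 (push 6): stack=[0,6] mem=[0,0,0,0]
After op 9 (RCL M3): stack=[0,6,0] mem=[0,0,0,0]

[0, 6, 0]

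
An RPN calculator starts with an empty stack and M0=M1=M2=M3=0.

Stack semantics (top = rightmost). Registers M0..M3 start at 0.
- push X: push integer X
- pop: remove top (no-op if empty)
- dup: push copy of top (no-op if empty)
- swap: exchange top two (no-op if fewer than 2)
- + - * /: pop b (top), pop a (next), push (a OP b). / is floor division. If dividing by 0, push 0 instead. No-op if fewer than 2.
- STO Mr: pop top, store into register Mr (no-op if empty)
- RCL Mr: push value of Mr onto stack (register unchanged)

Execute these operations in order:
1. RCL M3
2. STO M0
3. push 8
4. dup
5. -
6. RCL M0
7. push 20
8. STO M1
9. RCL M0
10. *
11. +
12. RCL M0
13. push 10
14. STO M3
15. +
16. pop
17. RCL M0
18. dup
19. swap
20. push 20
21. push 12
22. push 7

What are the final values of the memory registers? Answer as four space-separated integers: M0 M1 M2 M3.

After op 1 (RCL M3): stack=[0] mem=[0,0,0,0]
After op 2 (STO M0): stack=[empty] mem=[0,0,0,0]
After op 3 (push 8): stack=[8] mem=[0,0,0,0]
After op 4 (dup): stack=[8,8] mem=[0,0,0,0]
After op 5 (-): stack=[0] mem=[0,0,0,0]
After op 6 (RCL M0): stack=[0,0] mem=[0,0,0,0]
After op 7 (push 20): stack=[0,0,20] mem=[0,0,0,0]
After op 8 (STO M1): stack=[0,0] mem=[0,20,0,0]
After op 9 (RCL M0): stack=[0,0,0] mem=[0,20,0,0]
After op 10 (*): stack=[0,0] mem=[0,20,0,0]
After op 11 (+): stack=[0] mem=[0,20,0,0]
After op 12 (RCL M0): stack=[0,0] mem=[0,20,0,0]
After op 13 (push 10): stack=[0,0,10] mem=[0,20,0,0]
After op 14 (STO M3): stack=[0,0] mem=[0,20,0,10]
After op 15 (+): stack=[0] mem=[0,20,0,10]
After op 16 (pop): stack=[empty] mem=[0,20,0,10]
After op 17 (RCL M0): stack=[0] mem=[0,20,0,10]
After op 18 (dup): stack=[0,0] mem=[0,20,0,10]
After op 19 (swap): stack=[0,0] mem=[0,20,0,10]
After op 20 (push 20): stack=[0,0,20] mem=[0,20,0,10]
After op 21 (push 12): stack=[0,0,20,12] mem=[0,20,0,10]
After op 22 (push 7): stack=[0,0,20,12,7] mem=[0,20,0,10]

Answer: 0 20 0 10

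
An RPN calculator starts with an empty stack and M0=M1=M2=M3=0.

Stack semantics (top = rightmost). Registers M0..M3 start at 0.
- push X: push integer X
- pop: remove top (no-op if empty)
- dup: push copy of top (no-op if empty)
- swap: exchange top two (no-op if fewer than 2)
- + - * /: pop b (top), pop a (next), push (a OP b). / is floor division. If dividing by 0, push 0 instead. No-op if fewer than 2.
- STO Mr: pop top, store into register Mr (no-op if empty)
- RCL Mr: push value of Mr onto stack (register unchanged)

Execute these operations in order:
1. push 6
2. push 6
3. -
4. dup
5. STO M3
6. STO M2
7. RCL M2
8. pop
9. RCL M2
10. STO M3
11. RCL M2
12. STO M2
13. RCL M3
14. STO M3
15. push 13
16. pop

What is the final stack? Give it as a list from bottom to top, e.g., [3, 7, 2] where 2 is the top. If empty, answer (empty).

After op 1 (push 6): stack=[6] mem=[0,0,0,0]
After op 2 (push 6): stack=[6,6] mem=[0,0,0,0]
After op 3 (-): stack=[0] mem=[0,0,0,0]
After op 4 (dup): stack=[0,0] mem=[0,0,0,0]
After op 5 (STO M3): stack=[0] mem=[0,0,0,0]
After op 6 (STO M2): stack=[empty] mem=[0,0,0,0]
After op 7 (RCL M2): stack=[0] mem=[0,0,0,0]
After op 8 (pop): stack=[empty] mem=[0,0,0,0]
After op 9 (RCL M2): stack=[0] mem=[0,0,0,0]
After op 10 (STO M3): stack=[empty] mem=[0,0,0,0]
After op 11 (RCL M2): stack=[0] mem=[0,0,0,0]
After op 12 (STO M2): stack=[empty] mem=[0,0,0,0]
After op 13 (RCL M3): stack=[0] mem=[0,0,0,0]
After op 14 (STO M3): stack=[empty] mem=[0,0,0,0]
After op 15 (push 13): stack=[13] mem=[0,0,0,0]
After op 16 (pop): stack=[empty] mem=[0,0,0,0]

Answer: (empty)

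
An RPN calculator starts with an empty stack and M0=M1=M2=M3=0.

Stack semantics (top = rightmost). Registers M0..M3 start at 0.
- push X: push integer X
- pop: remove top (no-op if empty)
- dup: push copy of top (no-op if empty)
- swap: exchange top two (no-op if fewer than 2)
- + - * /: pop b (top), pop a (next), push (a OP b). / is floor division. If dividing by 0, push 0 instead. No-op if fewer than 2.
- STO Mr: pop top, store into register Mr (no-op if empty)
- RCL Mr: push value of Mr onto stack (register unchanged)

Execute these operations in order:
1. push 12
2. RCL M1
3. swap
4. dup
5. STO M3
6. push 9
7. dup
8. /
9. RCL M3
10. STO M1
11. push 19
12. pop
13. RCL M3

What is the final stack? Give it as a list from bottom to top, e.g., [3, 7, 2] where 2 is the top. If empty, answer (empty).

After op 1 (push 12): stack=[12] mem=[0,0,0,0]
After op 2 (RCL M1): stack=[12,0] mem=[0,0,0,0]
After op 3 (swap): stack=[0,12] mem=[0,0,0,0]
After op 4 (dup): stack=[0,12,12] mem=[0,0,0,0]
After op 5 (STO M3): stack=[0,12] mem=[0,0,0,12]
After op 6 (push 9): stack=[0,12,9] mem=[0,0,0,12]
After op 7 (dup): stack=[0,12,9,9] mem=[0,0,0,12]
After op 8 (/): stack=[0,12,1] mem=[0,0,0,12]
After op 9 (RCL M3): stack=[0,12,1,12] mem=[0,0,0,12]
After op 10 (STO M1): stack=[0,12,1] mem=[0,12,0,12]
After op 11 (push 19): stack=[0,12,1,19] mem=[0,12,0,12]
After op 12 (pop): stack=[0,12,1] mem=[0,12,0,12]
After op 13 (RCL M3): stack=[0,12,1,12] mem=[0,12,0,12]

Answer: [0, 12, 1, 12]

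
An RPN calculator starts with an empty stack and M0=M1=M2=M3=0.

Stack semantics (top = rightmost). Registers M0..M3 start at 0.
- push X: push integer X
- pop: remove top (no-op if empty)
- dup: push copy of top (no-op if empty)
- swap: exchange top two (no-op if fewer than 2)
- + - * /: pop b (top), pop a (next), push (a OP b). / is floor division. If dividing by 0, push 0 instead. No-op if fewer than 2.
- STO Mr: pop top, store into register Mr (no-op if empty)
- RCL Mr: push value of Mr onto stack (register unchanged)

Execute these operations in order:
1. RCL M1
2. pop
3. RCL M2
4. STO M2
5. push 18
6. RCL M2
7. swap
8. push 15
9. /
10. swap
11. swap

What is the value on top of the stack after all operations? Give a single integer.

After op 1 (RCL M1): stack=[0] mem=[0,0,0,0]
After op 2 (pop): stack=[empty] mem=[0,0,0,0]
After op 3 (RCL M2): stack=[0] mem=[0,0,0,0]
After op 4 (STO M2): stack=[empty] mem=[0,0,0,0]
After op 5 (push 18): stack=[18] mem=[0,0,0,0]
After op 6 (RCL M2): stack=[18,0] mem=[0,0,0,0]
After op 7 (swap): stack=[0,18] mem=[0,0,0,0]
After op 8 (push 15): stack=[0,18,15] mem=[0,0,0,0]
After op 9 (/): stack=[0,1] mem=[0,0,0,0]
After op 10 (swap): stack=[1,0] mem=[0,0,0,0]
After op 11 (swap): stack=[0,1] mem=[0,0,0,0]

Answer: 1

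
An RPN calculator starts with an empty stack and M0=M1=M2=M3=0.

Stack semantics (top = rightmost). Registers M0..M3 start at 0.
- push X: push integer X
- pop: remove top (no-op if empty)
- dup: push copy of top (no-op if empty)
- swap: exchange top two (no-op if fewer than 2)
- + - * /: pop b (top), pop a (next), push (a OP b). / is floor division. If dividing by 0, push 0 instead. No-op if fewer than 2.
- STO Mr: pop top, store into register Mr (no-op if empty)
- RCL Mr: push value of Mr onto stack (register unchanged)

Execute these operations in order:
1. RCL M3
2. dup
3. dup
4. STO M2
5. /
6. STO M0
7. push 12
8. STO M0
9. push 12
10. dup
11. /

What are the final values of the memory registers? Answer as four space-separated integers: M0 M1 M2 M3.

Answer: 12 0 0 0

Derivation:
After op 1 (RCL M3): stack=[0] mem=[0,0,0,0]
After op 2 (dup): stack=[0,0] mem=[0,0,0,0]
After op 3 (dup): stack=[0,0,0] mem=[0,0,0,0]
After op 4 (STO M2): stack=[0,0] mem=[0,0,0,0]
After op 5 (/): stack=[0] mem=[0,0,0,0]
After op 6 (STO M0): stack=[empty] mem=[0,0,0,0]
After op 7 (push 12): stack=[12] mem=[0,0,0,0]
After op 8 (STO M0): stack=[empty] mem=[12,0,0,0]
After op 9 (push 12): stack=[12] mem=[12,0,0,0]
After op 10 (dup): stack=[12,12] mem=[12,0,0,0]
After op 11 (/): stack=[1] mem=[12,0,0,0]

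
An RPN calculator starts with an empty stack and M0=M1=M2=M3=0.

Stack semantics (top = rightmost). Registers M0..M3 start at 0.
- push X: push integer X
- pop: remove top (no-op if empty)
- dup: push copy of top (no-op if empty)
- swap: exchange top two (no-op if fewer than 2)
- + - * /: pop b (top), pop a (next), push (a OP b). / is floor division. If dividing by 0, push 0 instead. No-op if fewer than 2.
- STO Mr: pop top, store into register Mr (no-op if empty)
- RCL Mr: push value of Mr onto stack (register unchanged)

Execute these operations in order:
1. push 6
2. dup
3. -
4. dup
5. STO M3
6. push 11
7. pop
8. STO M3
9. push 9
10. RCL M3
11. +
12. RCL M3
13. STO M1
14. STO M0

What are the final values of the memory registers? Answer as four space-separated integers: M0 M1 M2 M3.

After op 1 (push 6): stack=[6] mem=[0,0,0,0]
After op 2 (dup): stack=[6,6] mem=[0,0,0,0]
After op 3 (-): stack=[0] mem=[0,0,0,0]
After op 4 (dup): stack=[0,0] mem=[0,0,0,0]
After op 5 (STO M3): stack=[0] mem=[0,0,0,0]
After op 6 (push 11): stack=[0,11] mem=[0,0,0,0]
After op 7 (pop): stack=[0] mem=[0,0,0,0]
After op 8 (STO M3): stack=[empty] mem=[0,0,0,0]
After op 9 (push 9): stack=[9] mem=[0,0,0,0]
After op 10 (RCL M3): stack=[9,0] mem=[0,0,0,0]
After op 11 (+): stack=[9] mem=[0,0,0,0]
After op 12 (RCL M3): stack=[9,0] mem=[0,0,0,0]
After op 13 (STO M1): stack=[9] mem=[0,0,0,0]
After op 14 (STO M0): stack=[empty] mem=[9,0,0,0]

Answer: 9 0 0 0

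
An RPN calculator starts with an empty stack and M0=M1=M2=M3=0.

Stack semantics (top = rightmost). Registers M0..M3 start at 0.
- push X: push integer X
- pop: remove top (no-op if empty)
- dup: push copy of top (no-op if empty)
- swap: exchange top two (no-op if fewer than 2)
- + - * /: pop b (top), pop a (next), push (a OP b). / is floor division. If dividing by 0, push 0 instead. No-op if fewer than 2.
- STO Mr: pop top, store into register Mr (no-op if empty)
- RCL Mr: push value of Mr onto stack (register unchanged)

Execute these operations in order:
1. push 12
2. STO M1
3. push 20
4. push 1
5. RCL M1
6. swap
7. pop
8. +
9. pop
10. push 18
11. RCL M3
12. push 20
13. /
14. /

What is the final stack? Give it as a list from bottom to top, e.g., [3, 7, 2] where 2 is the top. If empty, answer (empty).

Answer: [0]

Derivation:
After op 1 (push 12): stack=[12] mem=[0,0,0,0]
After op 2 (STO M1): stack=[empty] mem=[0,12,0,0]
After op 3 (push 20): stack=[20] mem=[0,12,0,0]
After op 4 (push 1): stack=[20,1] mem=[0,12,0,0]
After op 5 (RCL M1): stack=[20,1,12] mem=[0,12,0,0]
After op 6 (swap): stack=[20,12,1] mem=[0,12,0,0]
After op 7 (pop): stack=[20,12] mem=[0,12,0,0]
After op 8 (+): stack=[32] mem=[0,12,0,0]
After op 9 (pop): stack=[empty] mem=[0,12,0,0]
After op 10 (push 18): stack=[18] mem=[0,12,0,0]
After op 11 (RCL M3): stack=[18,0] mem=[0,12,0,0]
After op 12 (push 20): stack=[18,0,20] mem=[0,12,0,0]
After op 13 (/): stack=[18,0] mem=[0,12,0,0]
After op 14 (/): stack=[0] mem=[0,12,0,0]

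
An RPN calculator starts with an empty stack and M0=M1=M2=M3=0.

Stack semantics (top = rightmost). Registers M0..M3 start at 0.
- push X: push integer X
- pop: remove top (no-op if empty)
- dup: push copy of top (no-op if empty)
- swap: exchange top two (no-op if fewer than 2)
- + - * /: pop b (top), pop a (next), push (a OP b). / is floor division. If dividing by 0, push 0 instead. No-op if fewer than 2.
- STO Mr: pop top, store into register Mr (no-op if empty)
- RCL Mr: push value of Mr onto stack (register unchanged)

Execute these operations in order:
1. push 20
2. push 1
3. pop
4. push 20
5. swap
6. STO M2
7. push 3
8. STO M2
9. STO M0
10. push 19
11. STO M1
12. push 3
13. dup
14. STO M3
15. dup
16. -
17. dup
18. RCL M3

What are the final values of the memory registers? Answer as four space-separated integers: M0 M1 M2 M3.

Answer: 20 19 3 3

Derivation:
After op 1 (push 20): stack=[20] mem=[0,0,0,0]
After op 2 (push 1): stack=[20,1] mem=[0,0,0,0]
After op 3 (pop): stack=[20] mem=[0,0,0,0]
After op 4 (push 20): stack=[20,20] mem=[0,0,0,0]
After op 5 (swap): stack=[20,20] mem=[0,0,0,0]
After op 6 (STO M2): stack=[20] mem=[0,0,20,0]
After op 7 (push 3): stack=[20,3] mem=[0,0,20,0]
After op 8 (STO M2): stack=[20] mem=[0,0,3,0]
After op 9 (STO M0): stack=[empty] mem=[20,0,3,0]
After op 10 (push 19): stack=[19] mem=[20,0,3,0]
After op 11 (STO M1): stack=[empty] mem=[20,19,3,0]
After op 12 (push 3): stack=[3] mem=[20,19,3,0]
After op 13 (dup): stack=[3,3] mem=[20,19,3,0]
After op 14 (STO M3): stack=[3] mem=[20,19,3,3]
After op 15 (dup): stack=[3,3] mem=[20,19,3,3]
After op 16 (-): stack=[0] mem=[20,19,3,3]
After op 17 (dup): stack=[0,0] mem=[20,19,3,3]
After op 18 (RCL M3): stack=[0,0,3] mem=[20,19,3,3]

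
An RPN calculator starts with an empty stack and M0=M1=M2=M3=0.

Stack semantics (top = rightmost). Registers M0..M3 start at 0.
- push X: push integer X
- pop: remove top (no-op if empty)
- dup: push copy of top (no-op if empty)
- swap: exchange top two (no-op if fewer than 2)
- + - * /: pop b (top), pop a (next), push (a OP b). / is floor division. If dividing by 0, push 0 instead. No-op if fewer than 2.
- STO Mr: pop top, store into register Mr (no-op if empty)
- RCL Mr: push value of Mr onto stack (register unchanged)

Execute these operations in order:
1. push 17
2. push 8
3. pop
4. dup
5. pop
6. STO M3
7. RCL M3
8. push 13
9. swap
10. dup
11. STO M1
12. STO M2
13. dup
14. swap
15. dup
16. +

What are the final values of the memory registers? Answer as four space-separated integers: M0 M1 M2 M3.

After op 1 (push 17): stack=[17] mem=[0,0,0,0]
After op 2 (push 8): stack=[17,8] mem=[0,0,0,0]
After op 3 (pop): stack=[17] mem=[0,0,0,0]
After op 4 (dup): stack=[17,17] mem=[0,0,0,0]
After op 5 (pop): stack=[17] mem=[0,0,0,0]
After op 6 (STO M3): stack=[empty] mem=[0,0,0,17]
After op 7 (RCL M3): stack=[17] mem=[0,0,0,17]
After op 8 (push 13): stack=[17,13] mem=[0,0,0,17]
After op 9 (swap): stack=[13,17] mem=[0,0,0,17]
After op 10 (dup): stack=[13,17,17] mem=[0,0,0,17]
After op 11 (STO M1): stack=[13,17] mem=[0,17,0,17]
After op 12 (STO M2): stack=[13] mem=[0,17,17,17]
After op 13 (dup): stack=[13,13] mem=[0,17,17,17]
After op 14 (swap): stack=[13,13] mem=[0,17,17,17]
After op 15 (dup): stack=[13,13,13] mem=[0,17,17,17]
After op 16 (+): stack=[13,26] mem=[0,17,17,17]

Answer: 0 17 17 17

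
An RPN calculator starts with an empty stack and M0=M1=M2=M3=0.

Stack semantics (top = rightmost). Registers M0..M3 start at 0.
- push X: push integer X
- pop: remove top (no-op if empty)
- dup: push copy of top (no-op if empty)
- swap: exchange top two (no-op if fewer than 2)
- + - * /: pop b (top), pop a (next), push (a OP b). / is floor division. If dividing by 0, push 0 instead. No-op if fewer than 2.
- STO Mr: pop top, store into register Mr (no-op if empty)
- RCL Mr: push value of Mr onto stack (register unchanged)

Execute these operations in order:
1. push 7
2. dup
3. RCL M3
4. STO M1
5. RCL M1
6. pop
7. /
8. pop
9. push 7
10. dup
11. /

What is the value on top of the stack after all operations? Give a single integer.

Answer: 1

Derivation:
After op 1 (push 7): stack=[7] mem=[0,0,0,0]
After op 2 (dup): stack=[7,7] mem=[0,0,0,0]
After op 3 (RCL M3): stack=[7,7,0] mem=[0,0,0,0]
After op 4 (STO M1): stack=[7,7] mem=[0,0,0,0]
After op 5 (RCL M1): stack=[7,7,0] mem=[0,0,0,0]
After op 6 (pop): stack=[7,7] mem=[0,0,0,0]
After op 7 (/): stack=[1] mem=[0,0,0,0]
After op 8 (pop): stack=[empty] mem=[0,0,0,0]
After op 9 (push 7): stack=[7] mem=[0,0,0,0]
After op 10 (dup): stack=[7,7] mem=[0,0,0,0]
After op 11 (/): stack=[1] mem=[0,0,0,0]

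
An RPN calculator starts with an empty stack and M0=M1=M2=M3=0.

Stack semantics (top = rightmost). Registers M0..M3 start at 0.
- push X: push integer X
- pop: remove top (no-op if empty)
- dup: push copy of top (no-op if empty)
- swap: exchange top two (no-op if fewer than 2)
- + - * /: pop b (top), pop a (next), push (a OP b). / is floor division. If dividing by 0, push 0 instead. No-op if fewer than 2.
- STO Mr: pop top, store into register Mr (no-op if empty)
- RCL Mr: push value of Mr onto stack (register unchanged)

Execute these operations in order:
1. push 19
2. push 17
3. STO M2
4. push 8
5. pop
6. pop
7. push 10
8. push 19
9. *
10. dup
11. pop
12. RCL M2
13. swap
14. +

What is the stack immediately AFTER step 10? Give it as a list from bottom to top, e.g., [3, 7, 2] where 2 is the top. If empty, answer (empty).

After op 1 (push 19): stack=[19] mem=[0,0,0,0]
After op 2 (push 17): stack=[19,17] mem=[0,0,0,0]
After op 3 (STO M2): stack=[19] mem=[0,0,17,0]
After op 4 (push 8): stack=[19,8] mem=[0,0,17,0]
After op 5 (pop): stack=[19] mem=[0,0,17,0]
After op 6 (pop): stack=[empty] mem=[0,0,17,0]
After op 7 (push 10): stack=[10] mem=[0,0,17,0]
After op 8 (push 19): stack=[10,19] mem=[0,0,17,0]
After op 9 (*): stack=[190] mem=[0,0,17,0]
After op 10 (dup): stack=[190,190] mem=[0,0,17,0]

[190, 190]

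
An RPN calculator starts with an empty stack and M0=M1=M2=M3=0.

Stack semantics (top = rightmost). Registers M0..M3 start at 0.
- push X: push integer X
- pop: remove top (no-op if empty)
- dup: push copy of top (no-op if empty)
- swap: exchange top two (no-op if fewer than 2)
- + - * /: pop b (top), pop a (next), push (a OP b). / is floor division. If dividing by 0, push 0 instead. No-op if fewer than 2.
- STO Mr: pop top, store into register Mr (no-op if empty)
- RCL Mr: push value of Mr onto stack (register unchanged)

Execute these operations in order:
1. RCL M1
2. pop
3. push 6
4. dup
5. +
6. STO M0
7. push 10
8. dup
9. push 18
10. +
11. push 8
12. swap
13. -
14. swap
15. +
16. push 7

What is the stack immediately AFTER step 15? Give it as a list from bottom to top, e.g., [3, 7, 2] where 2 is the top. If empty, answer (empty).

After op 1 (RCL M1): stack=[0] mem=[0,0,0,0]
After op 2 (pop): stack=[empty] mem=[0,0,0,0]
After op 3 (push 6): stack=[6] mem=[0,0,0,0]
After op 4 (dup): stack=[6,6] mem=[0,0,0,0]
After op 5 (+): stack=[12] mem=[0,0,0,0]
After op 6 (STO M0): stack=[empty] mem=[12,0,0,0]
After op 7 (push 10): stack=[10] mem=[12,0,0,0]
After op 8 (dup): stack=[10,10] mem=[12,0,0,0]
After op 9 (push 18): stack=[10,10,18] mem=[12,0,0,0]
After op 10 (+): stack=[10,28] mem=[12,0,0,0]
After op 11 (push 8): stack=[10,28,8] mem=[12,0,0,0]
After op 12 (swap): stack=[10,8,28] mem=[12,0,0,0]
After op 13 (-): stack=[10,-20] mem=[12,0,0,0]
After op 14 (swap): stack=[-20,10] mem=[12,0,0,0]
After op 15 (+): stack=[-10] mem=[12,0,0,0]

[-10]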